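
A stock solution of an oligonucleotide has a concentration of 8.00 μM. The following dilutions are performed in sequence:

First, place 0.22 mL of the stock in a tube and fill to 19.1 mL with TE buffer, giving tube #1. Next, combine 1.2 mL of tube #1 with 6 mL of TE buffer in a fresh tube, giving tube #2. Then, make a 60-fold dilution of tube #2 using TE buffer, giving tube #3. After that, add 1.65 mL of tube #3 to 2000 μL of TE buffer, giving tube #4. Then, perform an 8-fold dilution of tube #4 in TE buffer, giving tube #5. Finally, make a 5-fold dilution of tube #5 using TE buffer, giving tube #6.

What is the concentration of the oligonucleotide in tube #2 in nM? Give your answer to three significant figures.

Step 1: 0.22 mL brought to 19.1 mL → factor 19.1/0.22 = 86.818
Step 2: 1.2 mL + 6 mL = 7.2 mL total → factor 7.2/1.2 = 6
Dilution factor through tube #2 = 86.818 × 6 = 520.91
[tube #2] = 8.00 μM / 520.91 = 0.01536 μM = 15.4 nM

15.4 nM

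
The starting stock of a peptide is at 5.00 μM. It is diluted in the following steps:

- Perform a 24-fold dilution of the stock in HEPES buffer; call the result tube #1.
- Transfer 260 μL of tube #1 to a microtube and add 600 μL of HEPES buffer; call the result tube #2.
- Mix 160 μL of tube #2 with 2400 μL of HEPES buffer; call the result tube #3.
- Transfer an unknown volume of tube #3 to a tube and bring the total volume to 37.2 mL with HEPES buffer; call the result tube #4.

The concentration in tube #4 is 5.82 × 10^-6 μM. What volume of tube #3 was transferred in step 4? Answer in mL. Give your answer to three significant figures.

Step 1: 24-fold → factor 24
Step 2: 260 μL + 600 μL = 860 μL total → factor 860/260 = 3.3077
Step 3: 160 μL + 2400 μL = 2560 μL total → factor 2560/160 = 16
Step 4: v brought to 37.2 mL → factor = 37.2 mL/v
Product of known-step factors = 1270.2
Overall factor = 5.00 μM / (5.82 × 10^-6 μM) = 8.5911 × 10^5
Step-4 factor = 8.5911 × 10^5 / 1270.2 = 676.38
v = 37.2 mL / 676.38 = 0.0550 mL

0.0550 mL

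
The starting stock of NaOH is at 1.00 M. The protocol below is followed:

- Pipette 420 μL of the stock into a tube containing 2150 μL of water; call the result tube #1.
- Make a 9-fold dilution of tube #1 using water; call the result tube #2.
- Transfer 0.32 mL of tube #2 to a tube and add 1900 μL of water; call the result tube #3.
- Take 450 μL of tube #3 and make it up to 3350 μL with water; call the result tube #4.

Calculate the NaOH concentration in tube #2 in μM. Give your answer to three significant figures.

Step 1: 420 μL + 2150 μL = 2570 μL total → factor 2570/420 = 6.119
Step 2: 9-fold → factor 9
Dilution factor through tube #2 = 6.119 × 9 = 55.071
[tube #2] = 1.00 M / 55.071 = 0.01816 M = 1.82 × 10^4 μM

1.82 × 10^4 μM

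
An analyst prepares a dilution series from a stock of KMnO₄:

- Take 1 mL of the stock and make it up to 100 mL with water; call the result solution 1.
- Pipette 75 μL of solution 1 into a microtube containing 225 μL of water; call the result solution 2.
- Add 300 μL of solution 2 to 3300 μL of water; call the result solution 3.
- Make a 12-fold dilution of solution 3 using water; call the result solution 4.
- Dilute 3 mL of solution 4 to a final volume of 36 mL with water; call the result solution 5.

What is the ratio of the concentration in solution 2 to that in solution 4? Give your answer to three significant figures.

Step 1: 1 mL brought to 100 mL → factor 100/1 = 100
Step 2: 75 μL + 225 μL = 300 μL total → factor 300/75 = 4
Step 3: 300 μL + 3300 μL = 3600 μL total → factor 3600/300 = 12
Step 4: 12-fold → factor 12
Dilution factor to solution 2 = 400; to solution 4 = 57600
[solution 2]/[solution 4] = (factor to solution 4)/(factor to solution 2) = 57600/400 = 144

144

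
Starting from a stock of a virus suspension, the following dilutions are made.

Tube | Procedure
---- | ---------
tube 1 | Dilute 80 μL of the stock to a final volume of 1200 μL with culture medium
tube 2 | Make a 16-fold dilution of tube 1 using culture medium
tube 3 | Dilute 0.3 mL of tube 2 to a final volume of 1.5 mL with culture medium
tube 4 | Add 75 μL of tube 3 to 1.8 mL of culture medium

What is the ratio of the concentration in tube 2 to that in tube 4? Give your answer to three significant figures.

Step 1: 80 μL brought to 1200 μL → factor 1200/80 = 15
Step 2: 16-fold → factor 16
Step 3: 0.3 mL brought to 1.5 mL → factor 1.5/0.3 = 5
Step 4: 75 μL + 1.8 mL = 1875 μL total → factor 1875/75 = 25
Dilution factor to tube 2 = 240; to tube 4 = 30000
[tube 2]/[tube 4] = (factor to tube 4)/(factor to tube 2) = 30000/240 = 125

125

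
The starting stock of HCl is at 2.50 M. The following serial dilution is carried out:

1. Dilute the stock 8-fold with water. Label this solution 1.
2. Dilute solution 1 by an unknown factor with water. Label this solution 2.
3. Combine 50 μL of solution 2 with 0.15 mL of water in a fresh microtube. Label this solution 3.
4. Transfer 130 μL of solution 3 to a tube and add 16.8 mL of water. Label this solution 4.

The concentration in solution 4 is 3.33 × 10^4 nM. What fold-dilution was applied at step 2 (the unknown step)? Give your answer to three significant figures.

18.0-fold

Step 1: 8-fold → factor 8
Step 2: unknown factor x
Step 3: 50 μL + 0.15 mL = 200 μL total → factor 200/50 = 4
Step 4: 130 μL + 16.8 mL = 16930 μL total → factor 16930/130 = 130.23
Product of known-step factors = 4167.4
Overall factor = 2.50 M / (3.33 × 10^4 nM) = 75075
x = 75075 / 4167.4 = 18.0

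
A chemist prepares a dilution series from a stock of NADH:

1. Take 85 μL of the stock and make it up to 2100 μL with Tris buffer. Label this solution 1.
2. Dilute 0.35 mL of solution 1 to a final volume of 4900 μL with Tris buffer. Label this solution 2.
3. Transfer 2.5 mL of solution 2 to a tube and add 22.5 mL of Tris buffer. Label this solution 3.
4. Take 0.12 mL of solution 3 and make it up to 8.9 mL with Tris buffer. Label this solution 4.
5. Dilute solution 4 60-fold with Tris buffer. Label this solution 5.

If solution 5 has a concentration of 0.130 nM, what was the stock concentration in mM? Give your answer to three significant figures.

2.00 mM

Step 1: 85 μL brought to 2100 μL → factor 2100/85 = 24.706
Step 2: 0.35 mL brought to 4900 μL → factor 4.9/0.35 = 14
Step 3: 2.5 mL + 22.5 mL = 25 mL total → factor 25/2.5 = 10
Step 4: 0.12 mL brought to 8.9 mL → factor 8.9/0.12 = 74.167
Step 5: 60-fold → factor 60
Overall dilution factor = 24.706 × 14 × 10 × 74.167 × 60 = 1.5392 × 10^7
Stock = 0.130 nM × 1.5392 × 10^7 = 2.001 × 10^6 nM = 2.00 mM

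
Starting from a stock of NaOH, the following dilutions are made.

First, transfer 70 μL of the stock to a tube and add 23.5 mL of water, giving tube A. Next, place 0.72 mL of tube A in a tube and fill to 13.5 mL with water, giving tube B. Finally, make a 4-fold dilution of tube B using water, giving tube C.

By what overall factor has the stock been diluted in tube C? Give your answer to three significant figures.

Step 1: 70 μL + 23.5 mL = 23570 μL total → factor 23570/70 = 336.71
Step 2: 0.72 mL brought to 13.5 mL → factor 13.5/0.72 = 18.75
Step 3: 4-fold → factor 4
Overall dilution factor = 336.71 × 18.75 × 4 = 25254

2.53 × 10^4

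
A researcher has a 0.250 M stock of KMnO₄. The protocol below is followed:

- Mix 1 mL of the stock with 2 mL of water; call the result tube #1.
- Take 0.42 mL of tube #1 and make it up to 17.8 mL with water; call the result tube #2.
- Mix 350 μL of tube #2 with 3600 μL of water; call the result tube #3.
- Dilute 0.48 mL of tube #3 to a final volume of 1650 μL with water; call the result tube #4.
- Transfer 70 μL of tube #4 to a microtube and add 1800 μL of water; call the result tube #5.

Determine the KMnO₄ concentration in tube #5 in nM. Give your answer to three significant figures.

1.90 × 10^3 nM

Step 1: 1 mL + 2 mL = 3 mL total → factor 3/1 = 3
Step 2: 0.42 mL brought to 17.8 mL → factor 17.8/0.42 = 42.381
Step 3: 350 μL + 3600 μL = 3950 μL total → factor 3950/350 = 11.286
Step 4: 0.48 mL brought to 1650 μL → factor 1.65/0.48 = 3.4375
Step 5: 70 μL + 1800 μL = 1870 μL total → factor 1870/70 = 26.714
Overall dilution factor = 3 × 42.381 × 11.286 × 3.4375 × 26.714 = 1.3177 × 10^5
Final = 0.250 M / 1.3177 × 10^5 = 1.897 × 10^-6 M = 1.90 × 10^3 nM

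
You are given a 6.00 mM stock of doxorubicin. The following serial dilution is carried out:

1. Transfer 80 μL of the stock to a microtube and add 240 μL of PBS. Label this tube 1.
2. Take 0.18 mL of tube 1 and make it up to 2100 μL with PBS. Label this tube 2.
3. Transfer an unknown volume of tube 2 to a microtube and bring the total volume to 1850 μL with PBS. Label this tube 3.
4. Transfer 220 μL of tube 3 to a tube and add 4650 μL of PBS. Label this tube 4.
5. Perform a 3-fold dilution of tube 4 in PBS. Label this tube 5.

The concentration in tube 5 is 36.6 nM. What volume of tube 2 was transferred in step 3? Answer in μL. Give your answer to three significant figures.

35.0 μL

Step 1: 80 μL + 240 μL = 320 μL total → factor 320/80 = 4
Step 2: 0.18 mL brought to 2100 μL → factor 2.1/0.18 = 11.667
Step 3: v brought to 1850 μL → factor = 1850 μL/v
Step 4: 220 μL + 4650 μL = 4870 μL total → factor 4870/220 = 22.136
Step 5: 3-fold → factor 3
Product of known-step factors = 3099.1
Overall factor = 6.00 mM / (36.6 nM) = 1.6393 × 10^5
Step-3 factor = 1.6393 × 10^5 / 3099.1 = 52.898
v = 1850 μL / 52.898 = 35.0 μL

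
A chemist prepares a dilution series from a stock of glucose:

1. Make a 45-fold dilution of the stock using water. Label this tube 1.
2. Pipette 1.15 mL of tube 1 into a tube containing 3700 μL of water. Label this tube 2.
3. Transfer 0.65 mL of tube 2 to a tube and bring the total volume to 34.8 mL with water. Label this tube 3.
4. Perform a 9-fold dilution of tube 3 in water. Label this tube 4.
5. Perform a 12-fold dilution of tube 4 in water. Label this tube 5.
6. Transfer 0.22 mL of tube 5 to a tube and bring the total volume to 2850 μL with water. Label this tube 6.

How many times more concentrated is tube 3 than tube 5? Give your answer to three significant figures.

108

Step 1: 45-fold → factor 45
Step 2: 1.15 mL + 3700 μL = 4.85 mL total → factor 4.85/1.15 = 4.2174
Step 3: 0.65 mL brought to 34.8 mL → factor 34.8/0.65 = 53.538
Step 4: 9-fold → factor 9
Step 5: 12-fold → factor 12
Dilution factor to tube 3 = 10161; to tube 5 = 1.0974 × 10^6
[tube 3]/[tube 5] = (factor to tube 5)/(factor to tube 3) = 1.0974 × 10^6/10161 = 108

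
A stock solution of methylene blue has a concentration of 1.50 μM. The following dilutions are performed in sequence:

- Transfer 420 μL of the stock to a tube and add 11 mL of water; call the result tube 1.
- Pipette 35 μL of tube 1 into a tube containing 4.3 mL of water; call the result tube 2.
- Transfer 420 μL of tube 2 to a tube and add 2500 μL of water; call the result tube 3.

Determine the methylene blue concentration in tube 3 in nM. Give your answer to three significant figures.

0.0641 nM

Step 1: 420 μL + 11 mL = 11420 μL total → factor 11420/420 = 27.19
Step 2: 35 μL + 4.3 mL = 4335 μL total → factor 4335/35 = 123.86
Step 3: 420 μL + 2500 μL = 2920 μL total → factor 2920/420 = 6.9524
Overall dilution factor = 27.19 × 123.86 × 6.9524 = 23414
Final = 1.50 μM / 23414 = 6.406 × 10^-5 μM = 0.0641 nM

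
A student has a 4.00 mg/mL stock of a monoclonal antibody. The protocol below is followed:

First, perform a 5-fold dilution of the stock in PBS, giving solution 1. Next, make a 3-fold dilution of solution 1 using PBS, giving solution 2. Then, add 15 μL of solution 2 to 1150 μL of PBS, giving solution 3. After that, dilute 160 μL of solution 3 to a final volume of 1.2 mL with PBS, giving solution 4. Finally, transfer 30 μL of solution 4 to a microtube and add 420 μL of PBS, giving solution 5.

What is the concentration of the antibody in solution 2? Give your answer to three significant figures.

Step 1: 5-fold → factor 5
Step 2: 3-fold → factor 3
Dilution factor through solution 2 = 5 × 3 = 15
[solution 2] = 4.00 mg/mL / 15 = 0.267 mg/mL

0.267 mg/mL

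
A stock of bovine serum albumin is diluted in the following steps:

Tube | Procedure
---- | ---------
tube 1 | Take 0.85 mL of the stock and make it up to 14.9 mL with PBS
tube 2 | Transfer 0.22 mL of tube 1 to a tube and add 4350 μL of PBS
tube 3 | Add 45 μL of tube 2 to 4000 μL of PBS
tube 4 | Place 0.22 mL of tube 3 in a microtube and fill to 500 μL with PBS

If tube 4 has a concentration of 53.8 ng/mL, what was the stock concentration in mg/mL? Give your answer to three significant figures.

Step 1: 0.85 mL brought to 14.9 mL → factor 14.9/0.85 = 17.529
Step 2: 0.22 mL + 4350 μL = 4.57 mL total → factor 4.57/0.22 = 20.773
Step 3: 45 μL + 4000 μL = 4045 μL total → factor 4045/45 = 89.889
Step 4: 0.22 mL brought to 500 μL → factor 0.5/0.22 = 2.2727
Overall dilution factor = 17.529 × 20.773 × 89.889 × 2.2727 = 74390
Stock = 53.8 ng/mL × 74390 = 4.002 × 10^6 ng/mL = 4.00 mg/mL

4.00 mg/mL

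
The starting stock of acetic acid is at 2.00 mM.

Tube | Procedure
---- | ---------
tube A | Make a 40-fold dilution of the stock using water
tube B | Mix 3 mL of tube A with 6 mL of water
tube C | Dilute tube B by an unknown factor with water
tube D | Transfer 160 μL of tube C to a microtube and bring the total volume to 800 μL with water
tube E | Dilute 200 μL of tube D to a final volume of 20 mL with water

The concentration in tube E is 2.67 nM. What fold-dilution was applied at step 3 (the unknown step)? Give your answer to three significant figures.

12.5-fold

Step 1: 40-fold → factor 40
Step 2: 3 mL + 6 mL = 9 mL total → factor 9/3 = 3
Step 3: unknown factor x
Step 4: 160 μL brought to 800 μL → factor 800/160 = 5
Step 5: 200 μL brought to 20 mL → factor 20000/200 = 100
Product of known-step factors = 60000
Overall factor = 2.00 mM / (2.67 nM) = 7.4906 × 10^5
x = 7.4906 × 10^5 / 60000 = 12.5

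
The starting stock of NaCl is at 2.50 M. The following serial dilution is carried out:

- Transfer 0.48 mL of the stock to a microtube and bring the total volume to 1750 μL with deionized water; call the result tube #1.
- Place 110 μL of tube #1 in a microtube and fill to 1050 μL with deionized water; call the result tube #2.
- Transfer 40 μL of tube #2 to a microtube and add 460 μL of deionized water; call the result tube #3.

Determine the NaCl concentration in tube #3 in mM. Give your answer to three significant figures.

5.75 mM

Step 1: 0.48 mL brought to 1750 μL → factor 1.75/0.48 = 3.6458
Step 2: 110 μL brought to 1050 μL → factor 1050/110 = 9.5455
Step 3: 40 μL + 460 μL = 500 μL total → factor 500/40 = 12.5
Overall dilution factor = 3.6458 × 9.5455 × 12.5 = 435.01
Final = 2.50 M / 435.01 = 0.005747 M = 5.75 mM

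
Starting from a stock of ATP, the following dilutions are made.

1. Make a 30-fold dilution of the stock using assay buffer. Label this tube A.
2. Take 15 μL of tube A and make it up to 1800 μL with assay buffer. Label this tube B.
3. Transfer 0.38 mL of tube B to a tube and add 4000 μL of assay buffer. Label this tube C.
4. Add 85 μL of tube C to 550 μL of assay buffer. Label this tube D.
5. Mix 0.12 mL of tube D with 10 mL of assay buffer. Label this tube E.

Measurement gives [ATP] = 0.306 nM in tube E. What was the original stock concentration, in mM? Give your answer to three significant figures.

Step 1: 30-fold → factor 30
Step 2: 15 μL brought to 1800 μL → factor 1800/15 = 120
Step 3: 0.38 mL + 4000 μL = 4.38 mL total → factor 4.38/0.38 = 11.526
Step 4: 85 μL + 550 μL = 635 μL total → factor 635/85 = 7.4706
Step 5: 0.12 mL + 10 mL = 10.12 mL total → factor 10.12/0.12 = 84.333
Overall dilution factor = 30 × 120 × 11.526 × 7.4706 × 84.333 = 2.6142 × 10^7
Stock = 0.306 nM × 2.6142 × 10^7 = 8.000 × 10^6 nM = 8.00 mM

8.00 mM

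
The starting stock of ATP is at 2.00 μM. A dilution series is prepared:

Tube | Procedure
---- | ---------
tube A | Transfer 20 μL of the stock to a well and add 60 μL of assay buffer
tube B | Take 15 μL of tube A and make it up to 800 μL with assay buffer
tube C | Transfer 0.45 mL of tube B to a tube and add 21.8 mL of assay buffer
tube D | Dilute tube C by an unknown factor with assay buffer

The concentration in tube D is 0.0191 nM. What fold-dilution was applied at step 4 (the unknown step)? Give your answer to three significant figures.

Step 1: 20 μL + 60 μL = 80 μL total → factor 80/20 = 4
Step 2: 15 μL brought to 800 μL → factor 800/15 = 53.333
Step 3: 0.45 mL + 21.8 mL = 22.25 mL total → factor 22.25/0.45 = 49.444
Step 4: unknown factor x
Product of known-step factors = 10548
Overall factor = 2.00 μM / (0.0191 nM) = 1.0471 × 10^5
x = 1.0471 × 10^5 / 10548 = 9.93

9.93-fold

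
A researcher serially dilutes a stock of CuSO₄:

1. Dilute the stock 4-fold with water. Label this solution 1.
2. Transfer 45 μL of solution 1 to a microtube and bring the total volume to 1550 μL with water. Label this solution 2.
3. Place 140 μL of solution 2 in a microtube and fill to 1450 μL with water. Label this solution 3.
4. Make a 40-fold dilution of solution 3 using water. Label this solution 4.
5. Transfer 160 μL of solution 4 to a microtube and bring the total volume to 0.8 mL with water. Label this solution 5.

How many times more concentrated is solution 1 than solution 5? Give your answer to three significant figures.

7.13 × 10^4

Step 1: 4-fold → factor 4
Step 2: 45 μL brought to 1550 μL → factor 1550/45 = 34.444
Step 3: 140 μL brought to 1450 μL → factor 1450/140 = 10.357
Step 4: 40-fold → factor 40
Step 5: 160 μL brought to 0.8 mL → factor 800/160 = 5
Dilution factor to solution 1 = 4; to solution 5 = 2.854 × 10^5
[solution 1]/[solution 5] = (factor to solution 5)/(factor to solution 1) = 2.854 × 10^5/4 = 7.13 × 10^4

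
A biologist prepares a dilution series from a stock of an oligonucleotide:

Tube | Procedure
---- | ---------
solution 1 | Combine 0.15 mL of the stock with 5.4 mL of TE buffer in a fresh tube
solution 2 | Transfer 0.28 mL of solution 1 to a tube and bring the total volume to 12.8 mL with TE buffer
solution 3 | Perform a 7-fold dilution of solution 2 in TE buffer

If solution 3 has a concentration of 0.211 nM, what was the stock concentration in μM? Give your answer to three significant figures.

2.50 μM

Step 1: 0.15 mL + 5.4 mL = 5.55 mL total → factor 5.55/0.15 = 37
Step 2: 0.28 mL brought to 12.8 mL → factor 12.8/0.28 = 45.714
Step 3: 7-fold → factor 7
Overall dilution factor = 37 × 45.714 × 7 = 11840
Stock = 0.211 nM × 11840 = 2498 nM = 2.50 μM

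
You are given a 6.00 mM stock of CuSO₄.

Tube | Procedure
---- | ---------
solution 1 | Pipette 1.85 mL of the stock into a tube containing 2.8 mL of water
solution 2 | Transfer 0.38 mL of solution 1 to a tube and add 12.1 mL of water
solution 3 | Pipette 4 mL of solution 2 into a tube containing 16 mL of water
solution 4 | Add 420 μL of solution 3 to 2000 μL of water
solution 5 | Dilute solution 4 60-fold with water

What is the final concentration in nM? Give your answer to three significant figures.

Step 1: 1.85 mL + 2.8 mL = 4.65 mL total → factor 4.65/1.85 = 2.5135
Step 2: 0.38 mL + 12.1 mL = 12.48 mL total → factor 12.48/0.38 = 32.842
Step 3: 4 mL + 16 mL = 20 mL total → factor 20/4 = 5
Step 4: 420 μL + 2000 μL = 2420 μL total → factor 2420/420 = 5.7619
Step 5: 60-fold → factor 60
Overall dilution factor = 2.5135 × 32.842 × 5 × 5.7619 × 60 = 1.4269 × 10^5
Final = 6.00 mM / 1.4269 × 10^5 = 4.205 × 10^-5 mM = 42.0 nM

42.0 nM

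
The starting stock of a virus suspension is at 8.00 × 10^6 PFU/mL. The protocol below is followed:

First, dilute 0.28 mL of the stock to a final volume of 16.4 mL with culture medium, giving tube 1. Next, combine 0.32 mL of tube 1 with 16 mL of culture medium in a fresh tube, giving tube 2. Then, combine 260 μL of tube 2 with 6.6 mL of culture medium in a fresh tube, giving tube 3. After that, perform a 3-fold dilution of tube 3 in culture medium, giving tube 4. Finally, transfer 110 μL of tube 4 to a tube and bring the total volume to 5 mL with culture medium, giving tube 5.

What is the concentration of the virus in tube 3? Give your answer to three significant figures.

Step 1: 0.28 mL brought to 16.4 mL → factor 16.4/0.28 = 58.571
Step 2: 0.32 mL + 16 mL = 16.32 mL total → factor 16.32/0.32 = 51
Step 3: 260 μL + 6.6 mL = 6860 μL total → factor 6860/260 = 26.385
Dilution factor through tube 3 = 58.571 × 51 × 26.385 = 78815
[tube 3] = 8.00 × 10^6 PFU/mL / 78815 = 102 PFU/mL

102 PFU/mL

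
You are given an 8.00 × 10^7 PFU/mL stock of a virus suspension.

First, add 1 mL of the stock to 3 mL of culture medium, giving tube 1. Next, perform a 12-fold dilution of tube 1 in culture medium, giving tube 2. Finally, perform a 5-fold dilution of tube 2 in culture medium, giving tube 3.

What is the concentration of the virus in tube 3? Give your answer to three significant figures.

3.33 × 10^5 PFU/mL

Step 1: 1 mL + 3 mL = 4 mL total → factor 4/1 = 4
Step 2: 12-fold → factor 12
Step 3: 5-fold → factor 5
Overall dilution factor = 4 × 12 × 5 = 240
Final = 8.00 × 10^7 PFU/mL / 240 = 3.33 × 10^5 PFU/mL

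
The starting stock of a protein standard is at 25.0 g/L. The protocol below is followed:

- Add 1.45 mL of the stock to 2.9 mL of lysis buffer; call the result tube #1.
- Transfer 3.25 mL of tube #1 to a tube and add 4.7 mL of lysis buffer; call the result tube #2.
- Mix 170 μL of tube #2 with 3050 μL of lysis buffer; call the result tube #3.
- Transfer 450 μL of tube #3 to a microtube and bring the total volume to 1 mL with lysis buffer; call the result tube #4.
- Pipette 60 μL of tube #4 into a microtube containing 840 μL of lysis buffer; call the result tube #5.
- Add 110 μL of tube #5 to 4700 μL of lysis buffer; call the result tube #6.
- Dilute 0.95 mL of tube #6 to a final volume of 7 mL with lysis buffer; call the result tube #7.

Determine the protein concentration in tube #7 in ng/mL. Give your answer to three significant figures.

Step 1: 1.45 mL + 2.9 mL = 4.35 mL total → factor 4.35/1.45 = 3
Step 2: 3.25 mL + 4.7 mL = 7.95 mL total → factor 7.95/3.25 = 2.4462
Step 3: 170 μL + 3050 μL = 3220 μL total → factor 3220/170 = 18.941
Step 4: 450 μL brought to 1 mL → factor 1000/450 = 2.2222
Step 5: 60 μL + 840 μL = 900 μL total → factor 900/60 = 15
Step 6: 110 μL + 4700 μL = 4810 μL total → factor 4810/110 = 43.727
Step 7: 0.95 mL brought to 7 mL → factor 7/0.95 = 7.3684
Overall dilution factor = 3 × 2.4462 × 18.941 × 2.2222 × 15 × 43.727 × 7.3684 = 1.4929 × 10^6
Final = 25.0 g/L / 1.4929 × 10^6 = 1.675 × 10^-5 g/L = 16.7 ng/mL

16.7 ng/mL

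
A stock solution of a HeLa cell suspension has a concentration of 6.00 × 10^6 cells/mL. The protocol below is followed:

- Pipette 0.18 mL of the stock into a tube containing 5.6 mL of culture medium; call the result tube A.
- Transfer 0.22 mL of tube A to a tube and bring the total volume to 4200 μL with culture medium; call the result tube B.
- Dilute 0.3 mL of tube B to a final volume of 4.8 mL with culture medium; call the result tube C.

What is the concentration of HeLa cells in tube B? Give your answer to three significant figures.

Step 1: 0.18 mL + 5.6 mL = 5.78 mL total → factor 5.78/0.18 = 32.111
Step 2: 0.22 mL brought to 4200 μL → factor 4.2/0.22 = 19.091
Dilution factor through tube B = 32.111 × 19.091 = 613.03
[tube B] = 6.00 × 10^6 cells/mL / 613.03 = 9.79 × 10^3 cells/mL

9.79 × 10^3 cells/mL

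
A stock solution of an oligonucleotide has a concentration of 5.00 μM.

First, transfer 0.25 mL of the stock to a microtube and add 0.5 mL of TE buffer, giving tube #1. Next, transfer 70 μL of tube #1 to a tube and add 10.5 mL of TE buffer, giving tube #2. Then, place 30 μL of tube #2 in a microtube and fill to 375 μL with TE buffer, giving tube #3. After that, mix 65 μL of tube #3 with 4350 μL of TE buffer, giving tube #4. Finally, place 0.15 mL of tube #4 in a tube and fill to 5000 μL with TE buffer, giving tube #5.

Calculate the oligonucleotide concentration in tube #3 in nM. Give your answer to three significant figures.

Step 1: 0.25 mL + 0.5 mL = 0.75 mL total → factor 0.75/0.25 = 3
Step 2: 70 μL + 10.5 mL = 10570 μL total → factor 10570/70 = 151
Step 3: 30 μL brought to 375 μL → factor 375/30 = 12.5
Dilution factor through tube #3 = 3 × 151 × 12.5 = 5662.5
[tube #3] = 5.00 μM / 5662.5 = 0.0008830 μM = 0.883 nM

0.883 nM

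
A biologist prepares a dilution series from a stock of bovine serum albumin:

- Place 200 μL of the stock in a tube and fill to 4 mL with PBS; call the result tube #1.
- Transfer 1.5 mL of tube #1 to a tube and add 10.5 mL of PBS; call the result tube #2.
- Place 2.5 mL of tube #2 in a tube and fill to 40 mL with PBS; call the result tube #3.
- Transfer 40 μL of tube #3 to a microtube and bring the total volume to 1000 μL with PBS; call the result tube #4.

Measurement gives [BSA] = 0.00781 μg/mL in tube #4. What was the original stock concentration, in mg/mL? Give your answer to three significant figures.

Step 1: 200 μL brought to 4 mL → factor 4000/200 = 20
Step 2: 1.5 mL + 10.5 mL = 12 mL total → factor 12/1.5 = 8
Step 3: 2.5 mL brought to 40 mL → factor 40/2.5 = 16
Step 4: 40 μL brought to 1000 μL → factor 1000/40 = 25
Overall dilution factor = 20 × 8 × 16 × 25 = 64000
Stock = 0.00781 μg/mL × 64000 = 499.8 μg/mL = 0.500 mg/mL

0.500 mg/mL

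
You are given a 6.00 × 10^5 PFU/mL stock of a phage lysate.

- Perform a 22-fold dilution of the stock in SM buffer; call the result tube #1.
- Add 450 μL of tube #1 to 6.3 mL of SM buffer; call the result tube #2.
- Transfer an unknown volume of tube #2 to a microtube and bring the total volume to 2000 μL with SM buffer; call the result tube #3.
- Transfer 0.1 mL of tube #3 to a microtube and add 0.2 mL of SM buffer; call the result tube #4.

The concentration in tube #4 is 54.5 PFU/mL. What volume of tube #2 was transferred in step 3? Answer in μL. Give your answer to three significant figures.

180 μL

Step 1: 22-fold → factor 22
Step 2: 450 μL + 6.3 mL = 6750 μL total → factor 6750/450 = 15
Step 3: v brought to 2000 μL → factor = 2000 μL/v
Step 4: 0.1 mL + 0.2 mL = 0.3 mL total → factor 0.3/0.1 = 3
Product of known-step factors = 990
Overall factor = 6.00 × 10^5 PFU/mL / (54.5 PFU/mL) = 11009
Step-3 factor = 11009 / 990 = 11.12
v = 2000 μL / 11.12 = 180 μL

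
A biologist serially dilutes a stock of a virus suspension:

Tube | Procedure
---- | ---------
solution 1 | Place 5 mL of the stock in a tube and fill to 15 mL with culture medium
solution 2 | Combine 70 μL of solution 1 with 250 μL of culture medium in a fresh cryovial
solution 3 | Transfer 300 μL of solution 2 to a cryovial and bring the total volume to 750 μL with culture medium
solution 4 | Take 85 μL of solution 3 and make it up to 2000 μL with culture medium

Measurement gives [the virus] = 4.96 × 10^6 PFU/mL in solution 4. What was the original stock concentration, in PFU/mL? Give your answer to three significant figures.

4.00 × 10^9 PFU/mL

Step 1: 5 mL brought to 15 mL → factor 15/5 = 3
Step 2: 70 μL + 250 μL = 320 μL total → factor 320/70 = 4.5714
Step 3: 300 μL brought to 750 μL → factor 750/300 = 2.5
Step 4: 85 μL brought to 2000 μL → factor 2000/85 = 23.529
Overall dilution factor = 3 × 4.5714 × 2.5 × 23.529 = 806.72
Stock = 4.96 × 10^6 PFU/mL × 806.72 = 4.00 × 10^9 PFU/mL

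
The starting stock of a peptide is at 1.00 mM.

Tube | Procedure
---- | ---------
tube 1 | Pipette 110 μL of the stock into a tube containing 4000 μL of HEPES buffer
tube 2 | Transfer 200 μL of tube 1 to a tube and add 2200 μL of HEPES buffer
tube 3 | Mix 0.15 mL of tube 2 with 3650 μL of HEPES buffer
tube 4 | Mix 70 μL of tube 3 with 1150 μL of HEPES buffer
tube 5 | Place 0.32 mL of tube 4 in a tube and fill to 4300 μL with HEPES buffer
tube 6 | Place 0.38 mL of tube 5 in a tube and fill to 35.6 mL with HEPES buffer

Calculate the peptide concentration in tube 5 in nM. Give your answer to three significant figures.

0.376 nM

Step 1: 110 μL + 4000 μL = 4110 μL total → factor 4110/110 = 37.364
Step 2: 200 μL + 2200 μL = 2400 μL total → factor 2400/200 = 12
Step 3: 0.15 mL + 3650 μL = 3.8 mL total → factor 3.8/0.15 = 25.333
Step 4: 70 μL + 1150 μL = 1220 μL total → factor 1220/70 = 17.429
Step 5: 0.32 mL brought to 4300 μL → factor 4.3/0.32 = 13.438
Dilution factor through tube 5 = 37.364 × 12 × 25.333 × 17.429 × 13.438 = 2.6601 × 10^6
[tube 5] = 1.00 mM / 2.6601 × 10^6 = 3.759 × 10^-7 mM = 0.376 nM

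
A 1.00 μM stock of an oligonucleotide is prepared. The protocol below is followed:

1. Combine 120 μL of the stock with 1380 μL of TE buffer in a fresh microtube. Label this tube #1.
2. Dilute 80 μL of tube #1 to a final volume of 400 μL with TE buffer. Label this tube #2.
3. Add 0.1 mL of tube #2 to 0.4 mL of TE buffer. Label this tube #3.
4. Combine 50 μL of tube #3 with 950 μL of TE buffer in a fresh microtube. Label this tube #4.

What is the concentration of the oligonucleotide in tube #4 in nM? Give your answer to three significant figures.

Step 1: 120 μL + 1380 μL = 1500 μL total → factor 1500/120 = 12.5
Step 2: 80 μL brought to 400 μL → factor 400/80 = 5
Step 3: 0.1 mL + 0.4 mL = 0.5 mL total → factor 0.5/0.1 = 5
Step 4: 50 μL + 950 μL = 1000 μL total → factor 1000/50 = 20
Overall dilution factor = 12.5 × 5 × 5 × 20 = 6250
Final = 1.00 μM / 6250 = 0.0001600 μM = 0.160 nM

0.160 nM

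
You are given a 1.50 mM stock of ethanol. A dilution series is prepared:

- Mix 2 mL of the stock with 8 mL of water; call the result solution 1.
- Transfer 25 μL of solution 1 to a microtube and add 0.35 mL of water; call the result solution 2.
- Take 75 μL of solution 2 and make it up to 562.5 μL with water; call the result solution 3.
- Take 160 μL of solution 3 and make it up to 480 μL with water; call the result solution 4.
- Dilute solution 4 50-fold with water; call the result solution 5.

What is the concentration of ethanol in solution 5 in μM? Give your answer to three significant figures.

Step 1: 2 mL + 8 mL = 10 mL total → factor 10/2 = 5
Step 2: 25 μL + 0.35 mL = 375 μL total → factor 375/25 = 15
Step 3: 75 μL brought to 562.5 μL → factor 562.5/75 = 7.5
Step 4: 160 μL brought to 480 μL → factor 480/160 = 3
Step 5: 50-fold → factor 50
Overall dilution factor = 5 × 15 × 7.5 × 3 × 50 = 84375
Final = 1.50 mM / 84375 = 1.778 × 10^-5 mM = 0.0178 μM

0.0178 μM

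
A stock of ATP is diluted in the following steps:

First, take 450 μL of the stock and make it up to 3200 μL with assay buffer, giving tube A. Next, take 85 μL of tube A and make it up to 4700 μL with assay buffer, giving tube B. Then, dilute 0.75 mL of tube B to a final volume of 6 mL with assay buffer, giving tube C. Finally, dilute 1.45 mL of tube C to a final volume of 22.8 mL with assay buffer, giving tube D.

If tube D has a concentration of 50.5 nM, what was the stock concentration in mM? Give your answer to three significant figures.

2.50 mM

Step 1: 450 μL brought to 3200 μL → factor 3200/450 = 7.1111
Step 2: 85 μL brought to 4700 μL → factor 4700/85 = 55.294
Step 3: 0.75 mL brought to 6 mL → factor 6/0.75 = 8
Step 4: 1.45 mL brought to 22.8 mL → factor 22.8/1.45 = 15.724
Overall dilution factor = 7.1111 × 55.294 × 8 × 15.724 = 49462
Stock = 50.5 nM × 49462 = 2.498 × 10^6 nM = 2.50 mM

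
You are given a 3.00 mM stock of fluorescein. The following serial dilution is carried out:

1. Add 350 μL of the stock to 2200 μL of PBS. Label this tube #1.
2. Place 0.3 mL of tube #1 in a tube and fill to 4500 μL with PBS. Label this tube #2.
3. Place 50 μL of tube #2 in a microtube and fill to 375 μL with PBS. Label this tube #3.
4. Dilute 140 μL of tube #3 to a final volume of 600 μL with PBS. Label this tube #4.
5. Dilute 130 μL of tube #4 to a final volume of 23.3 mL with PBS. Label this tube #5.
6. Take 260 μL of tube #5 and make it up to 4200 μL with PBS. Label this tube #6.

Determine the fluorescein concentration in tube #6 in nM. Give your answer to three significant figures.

0.295 nM

Step 1: 350 μL + 2200 μL = 2550 μL total → factor 2550/350 = 7.2857
Step 2: 0.3 mL brought to 4500 μL → factor 4.5/0.3 = 15
Step 3: 50 μL brought to 375 μL → factor 375/50 = 7.5
Step 4: 140 μL brought to 600 μL → factor 600/140 = 4.2857
Step 5: 130 μL brought to 23.3 mL → factor 23300/130 = 179.23
Step 6: 260 μL brought to 4200 μL → factor 4200/260 = 16.154
Overall dilution factor = 7.2857 × 15 × 7.5 × 4.2857 × 179.23 × 16.154 = 1.017 × 10^7
Final = 3.00 mM / 1.017 × 10^7 = 2.950 × 10^-7 mM = 0.295 nM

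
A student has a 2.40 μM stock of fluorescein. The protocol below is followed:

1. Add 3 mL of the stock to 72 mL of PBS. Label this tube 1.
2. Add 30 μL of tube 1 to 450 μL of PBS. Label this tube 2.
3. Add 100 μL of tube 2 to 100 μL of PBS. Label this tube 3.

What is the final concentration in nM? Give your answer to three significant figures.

Step 1: 3 mL + 72 mL = 75 mL total → factor 75/3 = 25
Step 2: 30 μL + 450 μL = 480 μL total → factor 480/30 = 16
Step 3: 100 μL + 100 μL = 200 μL total → factor 200/100 = 2
Overall dilution factor = 25 × 16 × 2 = 800
Final = 2.40 μM / 800 = 0.003000 μM = 3.00 nM

3.00 nM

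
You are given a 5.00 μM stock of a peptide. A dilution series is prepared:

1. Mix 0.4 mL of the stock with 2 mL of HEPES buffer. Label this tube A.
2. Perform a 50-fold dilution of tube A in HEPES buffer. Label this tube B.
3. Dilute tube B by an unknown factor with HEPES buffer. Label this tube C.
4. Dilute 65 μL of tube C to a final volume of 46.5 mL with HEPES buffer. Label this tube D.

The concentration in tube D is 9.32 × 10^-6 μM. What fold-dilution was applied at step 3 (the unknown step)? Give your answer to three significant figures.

2.50-fold

Step 1: 0.4 mL + 2 mL = 2.4 mL total → factor 2.4/0.4 = 6
Step 2: 50-fold → factor 50
Step 3: unknown factor x
Step 4: 65 μL brought to 46.5 mL → factor 46500/65 = 715.38
Product of known-step factors = 2.1462 × 10^5
Overall factor = 5.00 μM / (9.32 × 10^-6 μM) = 5.3648 × 10^5
x = 5.3648 × 10^5 / 2.1462 × 10^5 = 2.50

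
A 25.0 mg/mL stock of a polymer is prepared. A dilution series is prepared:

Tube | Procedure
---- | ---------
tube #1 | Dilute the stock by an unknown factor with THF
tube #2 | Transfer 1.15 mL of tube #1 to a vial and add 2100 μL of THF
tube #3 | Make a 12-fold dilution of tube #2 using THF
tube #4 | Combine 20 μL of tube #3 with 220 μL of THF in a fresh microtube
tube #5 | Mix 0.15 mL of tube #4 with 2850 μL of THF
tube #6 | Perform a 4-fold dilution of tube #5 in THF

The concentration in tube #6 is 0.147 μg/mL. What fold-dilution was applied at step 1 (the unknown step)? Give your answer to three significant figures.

5.22-fold

Step 1: unknown factor x
Step 2: 1.15 mL + 2100 μL = 3.25 mL total → factor 3.25/1.15 = 2.8261
Step 3: 12-fold → factor 12
Step 4: 20 μL + 220 μL = 240 μL total → factor 240/20 = 12
Step 5: 0.15 mL + 2850 μL = 3 mL total → factor 3/0.15 = 20
Step 6: 4-fold → factor 4
Product of known-step factors = 32557
Overall factor = 25.0 mg/mL / (0.147 μg/mL) = 1.7007 × 10^5
x = 1.7007 × 10^5 / 32557 = 5.22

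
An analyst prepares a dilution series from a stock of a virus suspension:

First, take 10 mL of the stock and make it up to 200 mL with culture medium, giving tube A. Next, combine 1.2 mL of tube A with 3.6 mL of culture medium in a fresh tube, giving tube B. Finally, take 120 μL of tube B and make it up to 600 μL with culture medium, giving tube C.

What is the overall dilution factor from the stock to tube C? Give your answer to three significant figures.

Step 1: 10 mL brought to 200 mL → factor 200/10 = 20
Step 2: 1.2 mL + 3.6 mL = 4.8 mL total → factor 4.8/1.2 = 4
Step 3: 120 μL brought to 600 μL → factor 600/120 = 5
Overall dilution factor = 20 × 4 × 5 = 400

400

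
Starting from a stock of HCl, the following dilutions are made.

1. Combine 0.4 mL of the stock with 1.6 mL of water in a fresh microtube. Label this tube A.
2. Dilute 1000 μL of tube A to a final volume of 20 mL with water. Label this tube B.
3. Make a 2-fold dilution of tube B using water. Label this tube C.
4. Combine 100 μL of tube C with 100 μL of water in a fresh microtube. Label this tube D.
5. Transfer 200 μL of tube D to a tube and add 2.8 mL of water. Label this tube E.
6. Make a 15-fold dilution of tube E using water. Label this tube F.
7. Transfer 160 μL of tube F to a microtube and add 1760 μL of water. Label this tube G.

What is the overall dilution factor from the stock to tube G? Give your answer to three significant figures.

Step 1: 0.4 mL + 1.6 mL = 2 mL total → factor 2/0.4 = 5
Step 2: 1000 μL brought to 20 mL → factor 20000/1000 = 20
Step 3: 2-fold → factor 2
Step 4: 100 μL + 100 μL = 200 μL total → factor 200/100 = 2
Step 5: 200 μL + 2.8 mL = 3000 μL total → factor 3000/200 = 15
Step 6: 15-fold → factor 15
Step 7: 160 μL + 1760 μL = 1920 μL total → factor 1920/160 = 12
Overall dilution factor = 5 × 20 × 2 × 2 × 15 × 15 × 12 = 1.08 × 10^6

1.08 × 10^6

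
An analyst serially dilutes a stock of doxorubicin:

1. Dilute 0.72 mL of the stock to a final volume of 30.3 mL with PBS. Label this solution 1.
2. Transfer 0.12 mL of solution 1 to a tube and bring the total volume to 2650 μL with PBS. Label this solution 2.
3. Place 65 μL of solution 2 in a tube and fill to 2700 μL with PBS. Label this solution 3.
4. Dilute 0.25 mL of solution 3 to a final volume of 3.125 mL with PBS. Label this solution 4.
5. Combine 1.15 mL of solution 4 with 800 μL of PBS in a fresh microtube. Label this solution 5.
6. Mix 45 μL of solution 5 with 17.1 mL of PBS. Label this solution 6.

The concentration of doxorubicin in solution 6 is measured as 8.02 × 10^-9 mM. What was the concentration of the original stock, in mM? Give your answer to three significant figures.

Step 1: 0.72 mL brought to 30.3 mL → factor 30.3/0.72 = 42.083
Step 2: 0.12 mL brought to 2650 μL → factor 2.65/0.12 = 22.083
Step 3: 65 μL brought to 2700 μL → factor 2700/65 = 41.538
Step 4: 0.25 mL brought to 3.125 mL → factor 3.125/0.25 = 12.5
Step 5: 1.15 mL + 800 μL = 1.95 mL total → factor 1.95/1.15 = 1.6957
Step 6: 45 μL + 17.1 mL = 17145 μL total → factor 17145/45 = 381
Overall dilution factor = 42.083 × 22.083 × 41.538 × 12.5 × 1.6957 × 381 = 3.1174 × 10^8
Stock = 8.02 × 10^-9 mM × 3.1174 × 10^8 = 2.50 mM

2.50 mM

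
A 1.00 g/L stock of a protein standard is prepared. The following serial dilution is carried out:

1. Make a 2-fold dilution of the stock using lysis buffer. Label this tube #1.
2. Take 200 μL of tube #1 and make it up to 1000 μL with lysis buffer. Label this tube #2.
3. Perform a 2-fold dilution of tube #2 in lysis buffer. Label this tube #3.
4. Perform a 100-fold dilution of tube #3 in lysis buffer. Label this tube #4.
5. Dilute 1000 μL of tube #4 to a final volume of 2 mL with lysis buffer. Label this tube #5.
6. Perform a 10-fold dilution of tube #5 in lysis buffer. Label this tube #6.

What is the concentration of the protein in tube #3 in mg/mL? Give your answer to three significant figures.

0.0500 mg/mL

Step 1: 2-fold → factor 2
Step 2: 200 μL brought to 1000 μL → factor 1000/200 = 5
Step 3: 2-fold → factor 2
Dilution factor through tube #3 = 2 × 5 × 2 = 20
[tube #3] = 1.00 g/L / 20 = 0.05000 g/L = 0.0500 mg/mL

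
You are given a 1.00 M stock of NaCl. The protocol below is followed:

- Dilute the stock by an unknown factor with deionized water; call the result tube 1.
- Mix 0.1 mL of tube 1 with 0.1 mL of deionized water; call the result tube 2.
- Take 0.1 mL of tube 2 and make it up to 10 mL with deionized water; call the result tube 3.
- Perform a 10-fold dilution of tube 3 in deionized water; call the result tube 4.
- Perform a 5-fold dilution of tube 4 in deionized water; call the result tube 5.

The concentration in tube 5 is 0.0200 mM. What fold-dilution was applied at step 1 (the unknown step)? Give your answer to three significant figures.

Step 1: unknown factor x
Step 2: 0.1 mL + 0.1 mL = 0.2 mL total → factor 0.2/0.1 = 2
Step 3: 0.1 mL brought to 10 mL → factor 10/0.1 = 100
Step 4: 10-fold → factor 10
Step 5: 5-fold → factor 5
Product of known-step factors = 10000
Overall factor = 1.00 M / (0.0200 mM) = 50000
x = 50000 / 10000 = 5.00

5.00-fold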